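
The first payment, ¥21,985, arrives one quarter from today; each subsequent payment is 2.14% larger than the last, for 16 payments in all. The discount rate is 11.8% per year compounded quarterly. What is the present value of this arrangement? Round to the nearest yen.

¥322,240

Periodic rate r = 0.118/4 per quarter; n is counted in quarters.
Growing ordinary annuity: PV = PMT₁ × [1 − ((1+g)/(1+r))^n] / (r − g) = 21,985 × [1 − ((1+0.0214)/(1+r))^16] / (r − 0.0214) = ¥322,240.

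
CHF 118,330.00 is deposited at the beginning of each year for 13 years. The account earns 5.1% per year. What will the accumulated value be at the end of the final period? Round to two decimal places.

CHF 2,216,935.14

This is an annuity due: 13 deposits of CHF 118,330.00 at the beginning of each year.
Periodic rate r = 0.051 per year.
FV = PMT × [((1+r)^n − 1)/r] × (1+r) = 118,330 × [(1+r)^13 − 1] / r × (1+r) = CHF 2,216,935.14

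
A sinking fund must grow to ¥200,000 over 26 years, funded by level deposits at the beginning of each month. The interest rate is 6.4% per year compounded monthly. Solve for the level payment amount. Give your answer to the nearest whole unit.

¥249

Level annuity due; solve FV = PMT × [((1+r)^n − 1)/r] × (1+r) for PMT.
Periodic rate r = 0.064/12 per month; n is counted in months.
With n = 312: PMT = 200,000 / ([((1+r)^n − 1)/r] × (1+r)) = ¥249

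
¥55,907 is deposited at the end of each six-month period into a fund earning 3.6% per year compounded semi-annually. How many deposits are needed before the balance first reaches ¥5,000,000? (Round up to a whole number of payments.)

Periodic rate r = 0.036/2 per half-year; n is counted in half-years.
Ordinary annuity FV: 5,000,000 = 55,907 × [((1+r)^n − 1)/r].
(1+r)^n = 1 + 5,000,000 × r / 55,907, so n = ln(1 + 5,000,000·r/55,907) / ln(1+r) = 53.77.
Round up to a whole number of payments: n = 54.

54 payments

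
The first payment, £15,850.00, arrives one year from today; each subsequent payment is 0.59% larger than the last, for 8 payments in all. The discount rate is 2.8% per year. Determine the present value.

Periodic rate r = 0.028 per year.
Growing ordinary annuity: PV = PMT₁ × [1 − ((1+g)/(1+r))^n] / (r − g) = 15,850 × [1 − ((1+0.0059)/(1+r))^8] / (r − 0.0059) = £114,453.84.

£114,453.84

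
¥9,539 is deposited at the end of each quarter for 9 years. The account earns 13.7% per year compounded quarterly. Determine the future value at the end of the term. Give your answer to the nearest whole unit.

¥657,673

This is an ordinary annuity: 36 deposits of ¥9,539 at the end of each quarter.
Periodic rate r = 0.137/4 per quarter; n is counted in quarters.
FV = PMT × [((1+r)^n − 1)/r] = 9,539 × [(1+r)^36 − 1] / r = ¥657,673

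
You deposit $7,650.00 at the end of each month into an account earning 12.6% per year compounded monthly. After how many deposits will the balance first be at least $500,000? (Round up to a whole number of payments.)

Periodic rate r = 0.126/12 per month; n is counted in months.
Ordinary annuity FV: 500,000 = 7,650 × [((1+r)^n − 1)/r].
(1+r)^n = 1 + 500,000 × r / 7,650, so n = ln(1 + 500,000·r/7,650) / ln(1+r) = 50.02.
Round up to a whole number of payments: n = 51.

51 payments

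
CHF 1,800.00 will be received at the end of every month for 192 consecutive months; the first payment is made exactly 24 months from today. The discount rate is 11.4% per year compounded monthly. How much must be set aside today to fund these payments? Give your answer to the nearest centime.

Ordinary annuity of 192 payments, first payment at period 24.
Periodic rate r = 0.114/12 per month; n is counted in months.
The ordinary-annuity PV formula values the stream one period before the first payment (period 23); discount that back 23 periods:
PV₀ = 1,800 × [1 − (1+r)^−192] / r × (1+r)^−23 = CHF 127,628.01

CHF 127,628.01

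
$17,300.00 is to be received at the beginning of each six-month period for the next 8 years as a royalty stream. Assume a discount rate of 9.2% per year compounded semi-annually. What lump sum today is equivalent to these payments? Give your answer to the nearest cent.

$201,823.35

This is an annuity due: 16 payments of $17,300.00 at the beginning of each six-month period.
Periodic rate r = 0.092/2 per half-year; n is counted in half-years.
PV = PMT × [(1 − (1+r)^−n)/r] × (1+r) = 17,300 × [1 − (1+r)^−16] / r × (1+r) = $201,823.35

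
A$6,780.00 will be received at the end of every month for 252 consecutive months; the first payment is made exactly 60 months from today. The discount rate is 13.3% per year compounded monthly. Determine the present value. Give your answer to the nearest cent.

A$299,396.12

Ordinary annuity of 252 payments, first payment at period 60.
Periodic rate r = 0.133/12 per month; n is counted in months.
The ordinary-annuity PV formula values the stream one period before the first payment (period 59); discount that back 59 periods:
PV₀ = 6,780 × [1 − (1+r)^−252] / r × (1+r)^−59 = A$299,396.12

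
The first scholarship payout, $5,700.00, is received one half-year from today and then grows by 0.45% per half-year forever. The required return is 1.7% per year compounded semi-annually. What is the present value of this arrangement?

$1,425,000.00

Periodic rate r = 0.017/2 per half-year.
Growing perpetuity (Gordon): PV = PMT₁ / (r − g) = 5,700 / (r − 0.0045) = $1,425,000.00.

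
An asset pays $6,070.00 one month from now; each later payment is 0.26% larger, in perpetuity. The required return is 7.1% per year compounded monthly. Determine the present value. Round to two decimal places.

Periodic rate r = 0.071/12 per month.
Growing perpetuity (Gordon): PV = PMT₁ / (r − g) = 6,070 / (r − 0.0026) = $1,830,150.75.

$1,830,150.75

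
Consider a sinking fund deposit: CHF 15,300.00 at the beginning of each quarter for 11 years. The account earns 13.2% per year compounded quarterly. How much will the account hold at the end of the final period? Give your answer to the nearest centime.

CHF 1,519,507.53

This is an annuity due: 44 deposits of CHF 15,300.00 at the beginning of each quarter.
Periodic rate r = 0.132/4 per quarter; n is counted in quarters.
FV = PMT × [((1+r)^n − 1)/r] × (1+r) = 15,300 × [(1+r)^44 − 1] / r × (1+r) = CHF 1,519,507.53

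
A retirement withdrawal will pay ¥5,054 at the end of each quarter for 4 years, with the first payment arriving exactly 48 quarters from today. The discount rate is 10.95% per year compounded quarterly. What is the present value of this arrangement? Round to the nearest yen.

¥18,204

Ordinary annuity of 16 payments, first payment at period 48.
Periodic rate r = 0.1095/4 per quarter; n is counted in quarters.
The ordinary-annuity PV formula values the stream one period before the first payment (period 47); discount that back 47 periods:
PV₀ = 5,054 × [1 − (1+r)^−16] / r × (1+r)^−47 = ¥18,204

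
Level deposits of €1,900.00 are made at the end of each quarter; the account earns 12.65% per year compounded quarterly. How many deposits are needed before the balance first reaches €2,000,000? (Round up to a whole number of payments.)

Periodic rate r = 0.1265/4 per quarter; n is counted in quarters.
Ordinary annuity FV: 2,000,000 = 1,900 × [((1+r)^n − 1)/r].
(1+r)^n = 1 + 2,000,000 × r / 1,900, so n = ln(1 + 2,000,000·r/1,900) / ln(1+r) = 113.53.
Round up to a whole number of payments: n = 114.

114 payments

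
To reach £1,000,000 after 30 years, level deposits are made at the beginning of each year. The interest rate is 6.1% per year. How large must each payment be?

Level annuity due; solve FV = PMT × [((1+r)^n − 1)/r] × (1+r) for PMT.
Periodic rate r = 0.061 per year.
With n = 30: PMT = 1,000,000 / ([((1+r)^n − 1)/r] × (1+r)) = £11,713.44

£11,713.44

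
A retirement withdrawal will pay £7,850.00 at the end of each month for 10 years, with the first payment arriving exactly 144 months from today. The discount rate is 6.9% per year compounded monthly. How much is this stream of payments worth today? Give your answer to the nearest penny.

Ordinary annuity of 120 payments, first payment at period 144.
Periodic rate r = 0.069/12 per month; n is counted in months.
The ordinary-annuity PV formula values the stream one period before the first payment (period 143); discount that back 143 periods:
PV₀ = 7,850 × [1 − (1+r)^−120] / r × (1+r)^−143 = £299,129.62

£299,129.62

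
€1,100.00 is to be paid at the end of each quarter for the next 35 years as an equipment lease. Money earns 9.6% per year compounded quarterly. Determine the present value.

This is an ordinary annuity: 140 payments of €1,100.00 at the end of each quarter.
Periodic rate r = 0.096/4 per quarter; n is counted in quarters.
PV = PMT × [(1 − (1+r)^−n)/r] = 1,100 × [1 − (1+r)^−140] / r = €44,176.85

€44,176.85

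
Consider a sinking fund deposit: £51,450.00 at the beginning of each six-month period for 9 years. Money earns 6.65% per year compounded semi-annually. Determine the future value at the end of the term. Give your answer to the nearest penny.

This is an annuity due: 18 deposits of £51,450.00 at the beginning of each six-month period.
Periodic rate r = 0.0665/2 per half-year; n is counted in half-years.
FV = PMT × [((1+r)^n − 1)/r] × (1+r) = 51,450 × [(1+r)^18 − 1] / r × (1+r) = £1,281,872.04

£1,281,872.04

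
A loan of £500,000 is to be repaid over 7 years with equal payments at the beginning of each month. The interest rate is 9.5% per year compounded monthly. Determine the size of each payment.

£8,107.80

Level annuity due; solve PV = PMT × [(1 − (1+r)^−n)/r] × (1+r) for PMT.
Periodic rate r = 0.095/12 per month; n is counted in months.
With n = 84: PMT = 500,000 / ([(1 − (1+r)^−n)/r] × (1+r)) = £8,107.80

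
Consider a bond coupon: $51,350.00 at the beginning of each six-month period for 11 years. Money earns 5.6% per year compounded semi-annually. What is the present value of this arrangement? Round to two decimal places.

This is an annuity due: 22 payments of $51,350.00 at the beginning of each six-month period.
Periodic rate r = 0.056/2 per half-year; n is counted in half-years.
PV = PMT × [(1 − (1+r)^−n)/r] × (1+r) = 51,350 × [1 − (1+r)^−22] / r × (1+r) = $858,381.28

$858,381.28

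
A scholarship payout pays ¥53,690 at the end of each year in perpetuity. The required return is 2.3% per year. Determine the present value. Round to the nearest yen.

¥2,334,348

Periodic rate r = 0.023 per year.
Level perpetuity: PV = PMT / r = 53,690 / (0.023) = ¥2,334,348.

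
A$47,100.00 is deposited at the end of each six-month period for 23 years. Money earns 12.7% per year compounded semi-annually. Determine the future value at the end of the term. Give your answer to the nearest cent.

A$11,852,506.32

This is an ordinary annuity: 46 deposits of A$47,100.00 at the end of each six-month period.
Periodic rate r = 0.127/2 per half-year; n is counted in half-years.
FV = PMT × [((1+r)^n − 1)/r] = 47,100 × [(1+r)^46 − 1] / r = A$11,852,506.32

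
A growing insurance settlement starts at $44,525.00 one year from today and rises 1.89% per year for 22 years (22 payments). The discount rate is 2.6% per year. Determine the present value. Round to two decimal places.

Periodic rate r = 0.026 per year.
Growing ordinary annuity: PV = PMT₁ × [1 − ((1+g)/(1+r))^n] / (r − g) = 44,525 × [1 − ((1+0.0189)/(1+r))^22] / (r − 0.0189) = $888,453.58.

$888,453.58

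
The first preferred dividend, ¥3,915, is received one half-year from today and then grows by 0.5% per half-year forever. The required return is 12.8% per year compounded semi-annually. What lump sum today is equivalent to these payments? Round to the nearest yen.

Periodic rate r = 0.128/2 per half-year.
Growing perpetuity (Gordon): PV = PMT₁ / (r − g) = 3,915 / (r − 0.005) = ¥66,356.

¥66,356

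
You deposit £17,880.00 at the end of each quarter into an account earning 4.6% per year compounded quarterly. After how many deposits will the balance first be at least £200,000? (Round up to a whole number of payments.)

11 payments

Periodic rate r = 0.046/4 per quarter; n is counted in quarters.
Ordinary annuity FV: 200,000 = 17,880 × [((1+r)^n − 1)/r].
(1+r)^n = 1 + 200,000 × r / 17,880, so n = ln(1 + 200,000·r/17,880) / ln(1+r) = 10.58.
Round up to a whole number of payments: n = 11.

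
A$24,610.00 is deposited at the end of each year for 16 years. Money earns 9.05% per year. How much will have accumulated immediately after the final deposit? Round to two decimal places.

This is an ordinary annuity: 16 deposits of A$24,610.00 at the end of each year.
Periodic rate r = 0.0905 per year.
FV = PMT × [((1+r)^n − 1)/r] = 24,610 × [(1+r)^16 − 1] / r = A$815,677.70

A$815,677.70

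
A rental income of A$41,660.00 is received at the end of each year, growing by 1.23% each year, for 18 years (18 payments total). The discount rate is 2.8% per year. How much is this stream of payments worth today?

Periodic rate r = 0.028 per year.
Growing ordinary annuity: PV = PMT₁ × [1 − ((1+g)/(1+r))^n] / (r − g) = 41,660 × [1 − ((1+0.0123)/(1+r))^18] / (r − 0.0123) = A$642,050.54.

A$642,050.54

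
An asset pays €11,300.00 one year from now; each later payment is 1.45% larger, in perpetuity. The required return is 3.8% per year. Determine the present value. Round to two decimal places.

€480,851.06

Periodic rate r = 0.038 per year.
Growing perpetuity (Gordon): PV = PMT₁ / (r − g) = 11,300 / (r − 0.0145) = €480,851.06.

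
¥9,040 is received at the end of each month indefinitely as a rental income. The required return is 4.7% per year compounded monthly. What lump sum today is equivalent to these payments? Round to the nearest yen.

Periodic rate r = 0.047/12 per month.
Level perpetuity: PV = PMT / r = 9,040 / (0.047/12) = ¥2,308,085.

¥2,308,085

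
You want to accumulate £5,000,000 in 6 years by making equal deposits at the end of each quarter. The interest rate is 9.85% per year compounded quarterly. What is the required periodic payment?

£155,282.23

Level ordinary annuity; solve FV = PMT × [((1+r)^n − 1)/r] for PMT.
Periodic rate r = 0.0985/4 per quarter; n is counted in quarters.
With n = 24: PMT = 5,000,000 / ([((1+r)^n − 1)/r]) = £155,282.23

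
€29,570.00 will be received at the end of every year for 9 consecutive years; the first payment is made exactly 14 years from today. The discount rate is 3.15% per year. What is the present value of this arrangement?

Ordinary annuity of 9 payments, first payment at period 14.
Periodic rate r = 0.0315 per year.
The ordinary-annuity PV formula values the stream one period before the first payment (period 13); discount that back 13 periods:
PV₀ = 29,570 × [1 − (1+r)^−9] / r × (1+r)^−13 = €152,770.39

€152,770.39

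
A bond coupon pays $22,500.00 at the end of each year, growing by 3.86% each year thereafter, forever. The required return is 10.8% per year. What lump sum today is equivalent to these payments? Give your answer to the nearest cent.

$324,207.49

Periodic rate r = 0.108 per year.
Growing perpetuity (Gordon): PV = PMT₁ / (r − g) = 22,500 / (r − 0.0386) = $324,207.49.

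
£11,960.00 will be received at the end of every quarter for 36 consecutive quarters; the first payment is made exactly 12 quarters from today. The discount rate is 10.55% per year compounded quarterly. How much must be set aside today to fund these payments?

£207,143.70

Ordinary annuity of 36 payments, first payment at period 12.
Periodic rate r = 0.1055/4 per quarter; n is counted in quarters.
The ordinary-annuity PV formula values the stream one period before the first payment (period 11); discount that back 11 periods:
PV₀ = 11,960 × [1 − (1+r)^−36] / r × (1+r)^−11 = £207,143.70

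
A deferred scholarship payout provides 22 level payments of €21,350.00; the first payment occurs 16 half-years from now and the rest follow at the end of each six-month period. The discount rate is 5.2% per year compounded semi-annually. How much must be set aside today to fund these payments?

€241,078.55

Ordinary annuity of 22 payments, first payment at period 16.
Periodic rate r = 0.052/2 per half-year; n is counted in half-years.
The ordinary-annuity PV formula values the stream one period before the first payment (period 15); discount that back 15 periods:
PV₀ = 21,350 × [1 − (1+r)^−22] / r × (1+r)^−15 = €241,078.55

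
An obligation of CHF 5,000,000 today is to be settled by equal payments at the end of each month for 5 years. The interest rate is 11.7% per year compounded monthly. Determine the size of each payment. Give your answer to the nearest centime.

Level ordinary annuity; solve PV = PMT × [(1 − (1+r)^−n)/r] for PMT.
Periodic rate r = 0.117/12 per month; n is counted in months.
With n = 60: PMT = 5,000,000 / ([(1 − (1+r)^−n)/r]) = CHF 110,465.73

CHF 110,465.73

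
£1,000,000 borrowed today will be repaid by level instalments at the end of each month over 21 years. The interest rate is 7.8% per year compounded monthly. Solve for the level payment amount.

£8,078.56

Level ordinary annuity; solve PV = PMT × [(1 − (1+r)^−n)/r] for PMT.
Periodic rate r = 0.078/12 per month; n is counted in months.
With n = 252: PMT = 1,000,000 / ([(1 − (1+r)^−n)/r]) = £8,078.56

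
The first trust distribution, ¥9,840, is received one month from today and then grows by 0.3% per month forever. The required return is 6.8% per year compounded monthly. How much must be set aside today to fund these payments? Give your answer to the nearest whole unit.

Periodic rate r = 0.068/12 per month.
Growing perpetuity (Gordon): PV = PMT₁ / (r − g) = 9,840 / (r − 0.003) = ¥3,690,000.

¥3,690,000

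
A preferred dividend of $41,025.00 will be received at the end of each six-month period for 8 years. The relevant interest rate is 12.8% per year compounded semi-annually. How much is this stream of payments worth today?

$403,439.62

This is an ordinary annuity: 16 payments of $41,025.00 at the end of each six-month period.
Periodic rate r = 0.128/2 per half-year; n is counted in half-years.
PV = PMT × [(1 − (1+r)^−n)/r] = 41,025 × [1 − (1+r)^−16] / r = $403,439.62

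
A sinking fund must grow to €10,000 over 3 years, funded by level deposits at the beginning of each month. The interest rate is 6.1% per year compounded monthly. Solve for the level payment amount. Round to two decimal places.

Level annuity due; solve FV = PMT × [((1+r)^n − 1)/r] × (1+r) for PMT.
Periodic rate r = 0.061/12 per month; n is counted in months.
With n = 36: PMT = 10,000 / ([((1+r)^n − 1)/r] × (1+r)) = €252.56

€252.56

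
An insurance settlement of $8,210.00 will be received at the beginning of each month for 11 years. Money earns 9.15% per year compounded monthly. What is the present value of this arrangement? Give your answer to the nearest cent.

$686,876.45

This is an annuity due: 132 payments of $8,210.00 at the beginning of each month.
Periodic rate r = 0.0915/12 per month; n is counted in months.
PV = PMT × [(1 − (1+r)^−n)/r] × (1+r) = 8,210 × [1 − (1+r)^−132] / r × (1+r) = $686,876.45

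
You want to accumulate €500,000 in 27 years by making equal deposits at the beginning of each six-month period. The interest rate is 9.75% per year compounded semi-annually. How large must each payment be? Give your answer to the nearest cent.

€1,925.54

Level annuity due; solve FV = PMT × [((1+r)^n − 1)/r] × (1+r) for PMT.
Periodic rate r = 0.0975/2 per half-year; n is counted in half-years.
With n = 54: PMT = 500,000 / ([((1+r)^n − 1)/r] × (1+r)) = €1,925.54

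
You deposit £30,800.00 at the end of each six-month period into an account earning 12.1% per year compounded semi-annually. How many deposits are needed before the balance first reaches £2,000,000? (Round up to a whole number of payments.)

28 payments

Periodic rate r = 0.121/2 per half-year; n is counted in half-years.
Ordinary annuity FV: 2,000,000 = 30,800 × [((1+r)^n − 1)/r].
(1+r)^n = 1 + 2,000,000 × r / 30,800, so n = ln(1 + 2,000,000·r/30,800) / ln(1+r) = 27.15.
Round up to a whole number of payments: n = 28.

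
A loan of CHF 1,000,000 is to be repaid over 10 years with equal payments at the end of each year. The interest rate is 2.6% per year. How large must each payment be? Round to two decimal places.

CHF 114,849.96

Level ordinary annuity; solve PV = PMT × [(1 − (1+r)^−n)/r] for PMT.
Periodic rate r = 0.026 per year.
With n = 10: PMT = 1,000,000 / ([(1 − (1+r)^−n)/r]) = CHF 114,849.96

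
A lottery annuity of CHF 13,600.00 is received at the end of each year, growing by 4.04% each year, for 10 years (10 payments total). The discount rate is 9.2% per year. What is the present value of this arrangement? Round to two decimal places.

Periodic rate r = 0.092 per year.
Growing ordinary annuity: PV = PMT₁ × [1 − ((1+g)/(1+r))^n] / (r − g) = 13,600 × [1 − ((1+0.0404)/(1+r))^10] / (r − 0.0404) = CHF 101,135.89.

CHF 101,135.89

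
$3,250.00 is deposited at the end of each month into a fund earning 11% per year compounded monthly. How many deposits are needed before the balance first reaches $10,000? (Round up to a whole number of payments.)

4 payments

Periodic rate r = 0.11/12 per month; n is counted in months.
Ordinary annuity FV: 10,000 = 3,250 × [((1+r)^n − 1)/r].
(1+r)^n = 1 + 10,000 × r / 3,250, so n = ln(1 + 10,000·r/3,250) / ln(1+r) = 3.05.
Round up to a whole number of payments: n = 4.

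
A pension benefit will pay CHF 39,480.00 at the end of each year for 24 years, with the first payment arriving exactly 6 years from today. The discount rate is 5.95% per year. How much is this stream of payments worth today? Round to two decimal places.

CHF 372,852.96

Ordinary annuity of 24 payments, first payment at period 6.
Periodic rate r = 0.0595 per year.
The ordinary-annuity PV formula values the stream one period before the first payment (period 5); discount that back 5 periods:
PV₀ = 39,480 × [1 − (1+r)^−24] / r × (1+r)^−5 = CHF 372,852.96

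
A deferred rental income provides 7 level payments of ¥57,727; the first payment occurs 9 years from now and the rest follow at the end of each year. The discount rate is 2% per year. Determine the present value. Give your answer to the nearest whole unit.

¥318,871

Ordinary annuity of 7 payments, first payment at period 9.
Periodic rate r = 0.02 per year.
The ordinary-annuity PV formula values the stream one period before the first payment (period 8); discount that back 8 periods:
PV₀ = 57,727 × [1 − (1+r)^−7] / r × (1+r)^−8 = ¥318,871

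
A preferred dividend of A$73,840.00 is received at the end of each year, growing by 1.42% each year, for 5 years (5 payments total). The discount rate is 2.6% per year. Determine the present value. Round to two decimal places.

Periodic rate r = 0.026 per year.
Growing ordinary annuity: PV = PMT₁ × [1 − ((1+g)/(1+r))^n] / (r − g) = 73,840 × [1 − ((1+0.0142)/(1+r))^5] / (r − 0.0142) = A$351,661.59.

A$351,661.59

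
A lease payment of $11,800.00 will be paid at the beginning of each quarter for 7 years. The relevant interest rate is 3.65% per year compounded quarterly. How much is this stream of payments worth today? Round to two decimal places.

This is an annuity due: 28 payments of $11,800.00 at the beginning of each quarter.
Periodic rate r = 0.0365/4 per quarter; n is counted in quarters.
PV = PMT × [(1 − (1+r)^−n)/r] × (1+r) = 11,800 × [1 − (1+r)^−28] / r × (1+r) = $293,056.58

$293,056.58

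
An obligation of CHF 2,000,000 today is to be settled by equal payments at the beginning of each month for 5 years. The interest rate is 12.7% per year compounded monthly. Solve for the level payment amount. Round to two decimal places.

CHF 44,726.24

Level annuity due; solve PV = PMT × [(1 − (1+r)^−n)/r] × (1+r) for PMT.
Periodic rate r = 0.127/12 per month; n is counted in months.
With n = 60: PMT = 2,000,000 / ([(1 − (1+r)^−n)/r] × (1+r)) = CHF 44,726.24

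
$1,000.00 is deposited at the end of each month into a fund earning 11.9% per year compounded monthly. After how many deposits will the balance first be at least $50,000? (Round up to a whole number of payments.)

41 payments

Periodic rate r = 0.119/12 per month; n is counted in months.
Ordinary annuity FV: 50,000 = 1,000 × [((1+r)^n − 1)/r].
(1+r)^n = 1 + 50,000 × r / 1,000, so n = ln(1 + 50,000·r/1,000) / ln(1+r) = 40.81.
Round up to a whole number of payments: n = 41.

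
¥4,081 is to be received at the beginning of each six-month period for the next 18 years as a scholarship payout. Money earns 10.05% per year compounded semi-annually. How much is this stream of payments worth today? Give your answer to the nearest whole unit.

This is an annuity due: 36 payments of ¥4,081 at the beginning of each six-month period.
Periodic rate r = 0.1005/2 per half-year; n is counted in half-years.
PV = PMT × [(1 − (1+r)^−n)/r] × (1+r) = 4,081 × [1 − (1+r)^−36] / r × (1+r) = ¥70,694

¥70,694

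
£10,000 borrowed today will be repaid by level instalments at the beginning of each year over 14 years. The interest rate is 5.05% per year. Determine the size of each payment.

Level annuity due; solve PV = PMT × [(1 − (1+r)^−n)/r] × (1+r) for PMT.
Periodic rate r = 0.0505 per year.
With n = 14: PMT = 10,000 / ([(1 − (1+r)^−n)/r] × (1+r)) = £964.75

£964.75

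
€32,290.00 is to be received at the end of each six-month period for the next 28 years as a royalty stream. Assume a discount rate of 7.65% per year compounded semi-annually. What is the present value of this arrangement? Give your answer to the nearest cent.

This is an ordinary annuity: 56 payments of €32,290.00 at the end of each six-month period.
Periodic rate r = 0.0765/2 per half-year; n is counted in half-years.
PV = PMT × [(1 − (1+r)^−n)/r] = 32,290 × [1 − (1+r)^−56] / r = €741,019.05

€741,019.05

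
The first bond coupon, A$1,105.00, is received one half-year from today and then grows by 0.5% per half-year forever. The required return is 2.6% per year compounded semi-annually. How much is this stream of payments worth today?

Periodic rate r = 0.026/2 per half-year.
Growing perpetuity (Gordon): PV = PMT₁ / (r − g) = 1,105 / (r − 0.005) = A$138,125.00.

A$138,125.00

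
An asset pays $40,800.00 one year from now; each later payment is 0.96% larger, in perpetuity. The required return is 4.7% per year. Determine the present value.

$1,090,909.09

Periodic rate r = 0.047 per year.
Growing perpetuity (Gordon): PV = PMT₁ / (r − g) = 40,800 / (r − 0.0096) = $1,090,909.09.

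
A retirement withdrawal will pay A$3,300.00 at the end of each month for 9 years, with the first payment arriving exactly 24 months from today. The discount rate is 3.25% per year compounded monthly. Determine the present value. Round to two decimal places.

A$290,032.78

Ordinary annuity of 108 payments, first payment at period 24.
Periodic rate r = 0.0325/12 per month; n is counted in months.
The ordinary-annuity PV formula values the stream one period before the first payment (period 23); discount that back 23 periods:
PV₀ = 3,300 × [1 − (1+r)^−108] / r × (1+r)^−23 = A$290,032.78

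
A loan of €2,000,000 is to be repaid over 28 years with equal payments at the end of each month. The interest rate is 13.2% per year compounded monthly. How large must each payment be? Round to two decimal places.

Level ordinary annuity; solve PV = PMT × [(1 − (1+r)^−n)/r] for PMT.
Periodic rate r = 0.132/12 per month; n is counted in months.
With n = 336: PMT = 2,000,000 / ([(1 − (1+r)^−n)/r]) = €22,571.71

€22,571.71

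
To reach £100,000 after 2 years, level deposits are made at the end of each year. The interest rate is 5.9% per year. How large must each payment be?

£48,567.27

Level ordinary annuity; solve FV = PMT × [((1+r)^n − 1)/r] for PMT.
Periodic rate r = 0.059 per year.
With n = 2: PMT = 100,000 / ([((1+r)^n − 1)/r]) = £48,567.27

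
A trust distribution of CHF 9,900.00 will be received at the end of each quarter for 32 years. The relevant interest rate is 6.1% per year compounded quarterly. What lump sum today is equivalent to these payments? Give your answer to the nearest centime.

CHF 555,635.11

This is an ordinary annuity: 128 payments of CHF 9,900.00 at the end of each quarter.
Periodic rate r = 0.061/4 per quarter; n is counted in quarters.
PV = PMT × [(1 − (1+r)^−n)/r] = 9,900 × [1 − (1+r)^−128] / r = CHF 555,635.11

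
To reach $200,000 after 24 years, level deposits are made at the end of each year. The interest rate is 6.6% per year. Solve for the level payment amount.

$3,630.05

Level ordinary annuity; solve FV = PMT × [((1+r)^n − 1)/r] for PMT.
Periodic rate r = 0.066 per year.
With n = 24: PMT = 200,000 / ([((1+r)^n − 1)/r]) = $3,630.05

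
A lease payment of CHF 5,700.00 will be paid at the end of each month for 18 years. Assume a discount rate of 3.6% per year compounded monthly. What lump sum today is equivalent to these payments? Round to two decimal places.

CHF 905,162.68

This is an ordinary annuity: 216 payments of CHF 5,700.00 at the end of each month.
Periodic rate r = 0.036/12 per month; n is counted in months.
PV = PMT × [(1 − (1+r)^−n)/r] = 5,700 × [1 − (1+r)^−216] / r = CHF 905,162.68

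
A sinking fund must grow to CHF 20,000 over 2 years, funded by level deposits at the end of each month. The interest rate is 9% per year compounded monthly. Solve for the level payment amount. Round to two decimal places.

CHF 763.69

Level ordinary annuity; solve FV = PMT × [((1+r)^n − 1)/r] for PMT.
Periodic rate r = 0.09/12 per month; n is counted in months.
With n = 24: PMT = 20,000 / ([((1+r)^n − 1)/r]) = CHF 763.69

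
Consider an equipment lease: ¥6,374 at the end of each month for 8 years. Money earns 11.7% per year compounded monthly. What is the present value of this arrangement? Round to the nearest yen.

¥396,185

This is an ordinary annuity: 96 payments of ¥6,374 at the end of each month.
Periodic rate r = 0.117/12 per month; n is counted in months.
PV = PMT × [(1 − (1+r)^−n)/r] = 6,374 × [1 − (1+r)^−96] / r = ¥396,185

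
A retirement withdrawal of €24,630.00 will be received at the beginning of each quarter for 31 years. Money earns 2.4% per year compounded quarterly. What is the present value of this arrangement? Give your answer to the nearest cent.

This is an annuity due: 124 payments of €24,630.00 at the beginning of each quarter.
Periodic rate r = 0.024/4 per quarter; n is counted in quarters.
PV = PMT × [(1 − (1+r)^−n)/r] × (1+r) = 24,630 × [1 − (1+r)^−124] / r × (1+r) = €2,162,823.96

€2,162,823.96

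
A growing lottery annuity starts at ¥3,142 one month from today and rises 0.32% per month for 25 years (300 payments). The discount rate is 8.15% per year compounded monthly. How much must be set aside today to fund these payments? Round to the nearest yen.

¥575,381

Periodic rate r = 0.0815/12 per month; n is counted in months.
Growing ordinary annuity: PV = PMT₁ × [1 − ((1+g)/(1+r))^n] / (r − g) = 3,142 × [1 − ((1+0.0032)/(1+r))^300] / (r − 0.0032) = ¥575,381.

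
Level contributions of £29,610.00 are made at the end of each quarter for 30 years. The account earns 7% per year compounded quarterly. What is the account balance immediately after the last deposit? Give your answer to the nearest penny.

£11,876,458.37

This is an ordinary annuity: 120 deposits of £29,610.00 at the end of each quarter.
Periodic rate r = 0.07/4 per quarter; n is counted in quarters.
FV = PMT × [((1+r)^n − 1)/r] = 29,610 × [(1+r)^120 − 1] / r = £11,876,458.37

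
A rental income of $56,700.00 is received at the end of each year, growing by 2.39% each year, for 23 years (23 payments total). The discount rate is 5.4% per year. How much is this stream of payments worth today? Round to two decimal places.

$916,321.11

Periodic rate r = 0.054 per year.
Growing ordinary annuity: PV = PMT₁ × [1 − ((1+g)/(1+r))^n] / (r − g) = 56,700 × [1 − ((1+0.0239)/(1+r))^23] / (r − 0.0239) = $916,321.11.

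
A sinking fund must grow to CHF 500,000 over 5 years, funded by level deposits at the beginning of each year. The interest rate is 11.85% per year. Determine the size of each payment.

CHF 70,576.50

Level annuity due; solve FV = PMT × [((1+r)^n − 1)/r] × (1+r) for PMT.
Periodic rate r = 0.1185 per year.
With n = 5: PMT = 500,000 / ([((1+r)^n − 1)/r] × (1+r)) = CHF 70,576.50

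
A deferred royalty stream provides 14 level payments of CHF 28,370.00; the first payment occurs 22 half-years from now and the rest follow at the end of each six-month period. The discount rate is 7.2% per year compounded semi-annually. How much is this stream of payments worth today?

Ordinary annuity of 14 payments, first payment at period 22.
Periodic rate r = 0.072/2 per half-year; n is counted in half-years.
The ordinary-annuity PV formula values the stream one period before the first payment (period 21); discount that back 21 periods:
PV₀ = 28,370 × [1 − (1+r)^−14] / r × (1+r)^−21 = CHF 146,433.03

CHF 146,433.03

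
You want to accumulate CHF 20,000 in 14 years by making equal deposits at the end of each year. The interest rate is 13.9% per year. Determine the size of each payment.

Level ordinary annuity; solve FV = PMT × [((1+r)^n − 1)/r] for PMT.
Periodic rate r = 0.139 per year.
With n = 14: PMT = 20,000 / ([((1+r)^n − 1)/r]) = CHF 536.17

CHF 536.17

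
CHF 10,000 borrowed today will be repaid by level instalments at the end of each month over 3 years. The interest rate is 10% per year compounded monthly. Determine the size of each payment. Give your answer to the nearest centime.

Level ordinary annuity; solve PV = PMT × [(1 − (1+r)^−n)/r] for PMT.
Periodic rate r = 0.1/12 per month; n is counted in months.
With n = 36: PMT = 10,000 / ([(1 − (1+r)^−n)/r]) = CHF 322.67

CHF 322.67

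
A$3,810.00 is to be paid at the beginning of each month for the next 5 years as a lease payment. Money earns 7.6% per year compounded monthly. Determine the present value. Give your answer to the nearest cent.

This is an annuity due: 60 payments of A$3,810.00 at the beginning of each month.
Periodic rate r = 0.076/12 per month; n is counted in months.
PV = PMT × [(1 − (1+r)^−n)/r] × (1+r) = 3,810 × [1 − (1+r)^−60] / r × (1+r) = A$190,890.42

A$190,890.42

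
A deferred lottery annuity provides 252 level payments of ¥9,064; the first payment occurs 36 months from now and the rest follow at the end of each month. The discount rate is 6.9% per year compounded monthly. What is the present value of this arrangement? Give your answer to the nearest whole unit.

¥985,640

Ordinary annuity of 252 payments, first payment at period 36.
Periodic rate r = 0.069/12 per month; n is counted in months.
The ordinary-annuity PV formula values the stream one period before the first payment (period 35); discount that back 35 periods:
PV₀ = 9,064 × [1 − (1+r)^−252] / r × (1+r)^−35 = ¥985,640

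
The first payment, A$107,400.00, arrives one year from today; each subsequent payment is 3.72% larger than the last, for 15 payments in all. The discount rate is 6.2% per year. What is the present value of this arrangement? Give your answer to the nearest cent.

Periodic rate r = 0.062 per year.
Growing ordinary annuity: PV = PMT₁ × [1 − ((1+g)/(1+r))^n] / (r − g) = 107,400 × [1 − ((1+0.0372)/(1+r))^15] / (r − 0.0372) = A$1,292,402.41.

A$1,292,402.41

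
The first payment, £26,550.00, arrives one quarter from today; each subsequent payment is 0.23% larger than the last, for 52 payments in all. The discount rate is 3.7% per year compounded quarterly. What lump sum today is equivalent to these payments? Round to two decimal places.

£1,153,123.84

Periodic rate r = 0.037/4 per quarter; n is counted in quarters.
Growing ordinary annuity: PV = PMT₁ × [1 − ((1+g)/(1+r))^n] / (r − g) = 26,550 × [1 − ((1+0.0023)/(1+r))^52] / (r − 0.0023) = £1,153,123.84.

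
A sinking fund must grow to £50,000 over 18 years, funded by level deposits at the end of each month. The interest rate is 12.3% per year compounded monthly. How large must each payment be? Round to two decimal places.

£63.67

Level ordinary annuity; solve FV = PMT × [((1+r)^n − 1)/r] for PMT.
Periodic rate r = 0.123/12 per month; n is counted in months.
With n = 216: PMT = 50,000 / ([((1+r)^n − 1)/r]) = £63.67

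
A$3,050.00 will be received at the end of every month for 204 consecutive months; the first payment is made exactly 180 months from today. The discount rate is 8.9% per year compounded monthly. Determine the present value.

A$85,295.39

Ordinary annuity of 204 payments, first payment at period 180.
Periodic rate r = 0.089/12 per month; n is counted in months.
The ordinary-annuity PV formula values the stream one period before the first payment (period 179); discount that back 179 periods:
PV₀ = 3,050 × [1 − (1+r)^−204] / r × (1+r)^−179 = A$85,295.39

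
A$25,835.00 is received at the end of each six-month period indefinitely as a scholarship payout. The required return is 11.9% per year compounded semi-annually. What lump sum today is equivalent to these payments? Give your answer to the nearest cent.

A$434,201.68

Periodic rate r = 0.119/2 per half-year.
Level perpetuity: PV = PMT / r = 25,835 / (0.119/2) = A$434,201.68.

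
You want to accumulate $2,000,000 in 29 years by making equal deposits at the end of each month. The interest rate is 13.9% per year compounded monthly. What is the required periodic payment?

Level ordinary annuity; solve FV = PMT × [((1+r)^n − 1)/r] for PMT.
Periodic rate r = 0.139/12 per month; n is counted in months.
With n = 348: PMT = 2,000,000 / ([((1+r)^n − 1)/r]) = $428.79

$428.79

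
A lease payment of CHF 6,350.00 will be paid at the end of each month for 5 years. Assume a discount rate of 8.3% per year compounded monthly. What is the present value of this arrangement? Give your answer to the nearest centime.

CHF 310,965.47

This is an ordinary annuity: 60 payments of CHF 6,350.00 at the end of each month.
Periodic rate r = 0.083/12 per month; n is counted in months.
PV = PMT × [(1 − (1+r)^−n)/r] = 6,350 × [1 − (1+r)^−60] / r = CHF 310,965.47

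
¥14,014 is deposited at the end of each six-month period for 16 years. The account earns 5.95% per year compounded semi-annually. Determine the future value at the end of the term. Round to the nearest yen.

¥732,571

This is an ordinary annuity: 32 deposits of ¥14,014 at the end of each six-month period.
Periodic rate r = 0.0595/2 per half-year; n is counted in half-years.
FV = PMT × [((1+r)^n − 1)/r] = 14,014 × [(1+r)^32 − 1] / r = ¥732,571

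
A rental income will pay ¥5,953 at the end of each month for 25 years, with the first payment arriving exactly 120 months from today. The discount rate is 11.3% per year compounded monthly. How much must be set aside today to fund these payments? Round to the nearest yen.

¥194,776

Ordinary annuity of 300 payments, first payment at period 120.
Periodic rate r = 0.113/12 per month; n is counted in months.
The ordinary-annuity PV formula values the stream one period before the first payment (period 119); discount that back 119 periods:
PV₀ = 5,953 × [1 − (1+r)^−300] / r × (1+r)^−119 = ¥194,776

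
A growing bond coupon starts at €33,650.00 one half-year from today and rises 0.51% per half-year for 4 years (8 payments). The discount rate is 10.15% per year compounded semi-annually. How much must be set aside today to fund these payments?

€220,448.40

Periodic rate r = 0.1015/2 per half-year; n is counted in half-years.
Growing ordinary annuity: PV = PMT₁ × [1 − ((1+g)/(1+r))^n] / (r − g) = 33,650 × [1 − ((1+0.0051)/(1+r))^8] / (r − 0.0051) = €220,448.40.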